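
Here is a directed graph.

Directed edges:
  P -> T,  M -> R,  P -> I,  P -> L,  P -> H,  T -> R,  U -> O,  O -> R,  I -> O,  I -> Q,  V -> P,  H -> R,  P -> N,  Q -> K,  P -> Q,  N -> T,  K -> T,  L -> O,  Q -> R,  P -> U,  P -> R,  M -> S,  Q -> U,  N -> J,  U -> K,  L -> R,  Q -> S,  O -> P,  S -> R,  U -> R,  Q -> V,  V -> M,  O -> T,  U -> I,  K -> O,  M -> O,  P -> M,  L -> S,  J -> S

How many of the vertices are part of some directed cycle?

9

A vertex is on a directed cycle iff it belongs to a strongly connected component of size ≥ 2 (or has a self-loop).
The vertices on cycles are {I, K, L, M, O, P, Q, U, V} — 9 in total.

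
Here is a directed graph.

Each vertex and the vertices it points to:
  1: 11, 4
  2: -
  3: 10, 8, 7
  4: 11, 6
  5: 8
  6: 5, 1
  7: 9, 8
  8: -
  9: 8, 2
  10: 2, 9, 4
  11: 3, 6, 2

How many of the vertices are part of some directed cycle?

6

A vertex is on a directed cycle iff it belongs to a strongly connected component of size ≥ 2 (or has a self-loop).
The vertices on cycles are {1, 3, 4, 6, 10, 11} — 6 in total.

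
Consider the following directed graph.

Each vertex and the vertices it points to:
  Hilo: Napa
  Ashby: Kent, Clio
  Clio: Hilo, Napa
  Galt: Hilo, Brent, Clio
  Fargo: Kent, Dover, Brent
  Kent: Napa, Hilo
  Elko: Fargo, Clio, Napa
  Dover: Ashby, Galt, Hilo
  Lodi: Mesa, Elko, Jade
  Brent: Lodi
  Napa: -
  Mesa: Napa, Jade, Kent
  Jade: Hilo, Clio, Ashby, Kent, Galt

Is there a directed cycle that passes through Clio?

No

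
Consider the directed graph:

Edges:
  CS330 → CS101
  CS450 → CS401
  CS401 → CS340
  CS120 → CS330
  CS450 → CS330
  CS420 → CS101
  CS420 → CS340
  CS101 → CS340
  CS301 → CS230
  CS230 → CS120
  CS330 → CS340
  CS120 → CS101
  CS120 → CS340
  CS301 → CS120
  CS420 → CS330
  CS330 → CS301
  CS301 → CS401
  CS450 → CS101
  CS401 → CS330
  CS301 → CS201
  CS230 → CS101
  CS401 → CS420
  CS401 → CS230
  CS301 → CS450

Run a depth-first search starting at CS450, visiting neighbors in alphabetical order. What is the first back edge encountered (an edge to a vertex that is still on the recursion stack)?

CS120→CS330

DFS from CS450 (visiting neighbors in alphabetical order); mark gray on enter, black on exit:
CS450 gray
  CS101 gray
    CS340 gray
    CS340 black
  CS101 black
  CS330 gray
    CS330→CS101: CS101 black — skip
    CS301 gray
      CS120 gray
        CS120→CS101: CS101 black — skip
        CS120→CS330: CS330 is gray → back edge
First back edge: CS120 → CS330.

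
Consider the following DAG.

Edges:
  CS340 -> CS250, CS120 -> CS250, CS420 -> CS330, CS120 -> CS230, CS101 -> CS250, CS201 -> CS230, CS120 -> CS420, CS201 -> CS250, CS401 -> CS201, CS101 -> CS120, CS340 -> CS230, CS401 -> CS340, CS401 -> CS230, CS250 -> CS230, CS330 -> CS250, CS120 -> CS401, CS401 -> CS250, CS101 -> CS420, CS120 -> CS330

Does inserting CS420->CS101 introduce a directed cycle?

Adding CS420→CS101 creates a cycle iff CS101 can already reach CS420.
Path from CS101: CS101 → CS420.
So CS101 → … → CS420 → CS101 is a cycle.

Yes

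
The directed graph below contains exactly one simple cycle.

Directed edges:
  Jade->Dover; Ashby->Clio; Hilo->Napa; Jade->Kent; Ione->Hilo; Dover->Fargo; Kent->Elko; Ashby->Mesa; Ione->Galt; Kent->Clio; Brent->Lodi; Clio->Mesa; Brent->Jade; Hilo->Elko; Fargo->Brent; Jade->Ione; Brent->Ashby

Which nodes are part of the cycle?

DFS with gray/black marking from Brent:
Brent gray
  Ashby gray
    Clio gray
      Mesa gray
      Mesa black
    Clio black
    Ashby→Mesa: Mesa black — skip
  Ashby black
  Lodi gray
  Lodi black
  Jade gray
    Dover gray
      Fargo gray
        Fargo→Brent: Brent is gray → back edge
Back edge closes the cycle Brent → Jade → Dover → Fargo → Brent; its vertices are {Jade, Brent, Dover, Fargo}.

Jade, Brent, Dover, Fargo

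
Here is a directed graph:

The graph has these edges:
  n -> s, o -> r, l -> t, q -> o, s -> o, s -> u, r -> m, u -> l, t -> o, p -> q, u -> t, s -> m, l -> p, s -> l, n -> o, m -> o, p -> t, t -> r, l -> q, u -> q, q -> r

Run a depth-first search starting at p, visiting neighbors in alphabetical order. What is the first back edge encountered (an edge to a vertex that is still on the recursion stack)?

m→o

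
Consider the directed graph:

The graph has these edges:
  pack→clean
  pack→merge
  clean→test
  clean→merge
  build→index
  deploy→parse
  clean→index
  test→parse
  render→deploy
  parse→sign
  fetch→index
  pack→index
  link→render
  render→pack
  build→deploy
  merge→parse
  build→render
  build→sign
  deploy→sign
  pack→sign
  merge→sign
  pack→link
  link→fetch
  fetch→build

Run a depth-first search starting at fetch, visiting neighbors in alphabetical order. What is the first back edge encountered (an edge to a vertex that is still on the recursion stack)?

DFS from fetch (visiting neighbors in alphabetical order); mark gray on enter, black on exit:
fetch gray
  build gray
    deploy gray
      parse gray
        sign gray
        sign black
      parse black
      deploy→sign: sign black — skip
    deploy black
    index gray
    index black
    render gray
      render→deploy: deploy black — skip
      pack gray
        clean gray
          clean→index: index black — skip
          merge gray
            merge→parse: parse black — skip
            merge→sign: sign black — skip
          merge black
          test gray
            test→parse: parse black — skip
          test black
        clean black
        pack→index: index black — skip
        link gray
          link→fetch: fetch is gray → back edge
First back edge: link → fetch.

link->fetch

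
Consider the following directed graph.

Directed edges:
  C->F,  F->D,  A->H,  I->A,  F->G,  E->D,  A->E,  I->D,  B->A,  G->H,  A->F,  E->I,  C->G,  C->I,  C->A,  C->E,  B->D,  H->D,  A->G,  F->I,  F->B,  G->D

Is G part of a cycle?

No

G lies on a cycle iff there is a path from G back to itself.
Exploring from G, it never reaches itself; equivalently, its strongly connected component is a singleton.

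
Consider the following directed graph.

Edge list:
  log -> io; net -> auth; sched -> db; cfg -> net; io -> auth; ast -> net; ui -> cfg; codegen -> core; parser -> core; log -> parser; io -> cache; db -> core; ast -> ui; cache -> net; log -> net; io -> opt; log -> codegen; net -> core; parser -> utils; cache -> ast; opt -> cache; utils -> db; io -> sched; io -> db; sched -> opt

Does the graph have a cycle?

No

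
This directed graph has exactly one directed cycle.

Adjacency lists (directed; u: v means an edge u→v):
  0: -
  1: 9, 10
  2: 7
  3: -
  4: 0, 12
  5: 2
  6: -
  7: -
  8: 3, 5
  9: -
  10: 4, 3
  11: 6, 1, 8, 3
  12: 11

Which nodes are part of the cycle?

1, 4, 10, 11, 12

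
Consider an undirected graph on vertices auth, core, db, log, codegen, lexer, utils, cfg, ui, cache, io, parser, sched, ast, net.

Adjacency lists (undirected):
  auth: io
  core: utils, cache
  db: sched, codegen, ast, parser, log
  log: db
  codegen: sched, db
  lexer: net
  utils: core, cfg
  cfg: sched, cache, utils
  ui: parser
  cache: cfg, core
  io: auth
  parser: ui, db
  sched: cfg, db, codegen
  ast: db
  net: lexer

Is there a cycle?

Yes

DFS, tracking each vertex's parent; an edge to a visited non-parent vertex closes a cycle.
Start from codegen:
visit codegen (parent –)
  visit sched (parent codegen)
    visit cfg (parent sched)
      cfg–sched: parent, skip
      visit cache (parent cfg)
        cache–cfg: parent, skip
        visit core (parent cache)
          visit utils (parent core)
            utils–core: parent, skip
            utils–cfg: cfg visited and ≠ parent → cycle
Cycle: cfg – cache – core – utils – cfg.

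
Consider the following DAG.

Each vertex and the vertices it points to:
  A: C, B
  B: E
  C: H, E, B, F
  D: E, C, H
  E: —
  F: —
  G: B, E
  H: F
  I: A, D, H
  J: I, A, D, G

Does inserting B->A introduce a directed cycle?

Adding B→A creates a cycle iff A can already reach B.
Path from A: A → B.
So A → … → B → A is a cycle.

Yes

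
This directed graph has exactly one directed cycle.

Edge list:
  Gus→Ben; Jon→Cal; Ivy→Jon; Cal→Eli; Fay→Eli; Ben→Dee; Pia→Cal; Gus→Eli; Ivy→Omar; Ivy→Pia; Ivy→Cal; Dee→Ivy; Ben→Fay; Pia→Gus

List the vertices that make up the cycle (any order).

DFS with gray/black marking from Ben:
Ben gray
  Fay gray
    Eli gray
    Eli black
  Fay black
  Dee gray
    Ivy gray
      Cal gray
        Cal→Eli: Eli black — skip
      Cal black
      Pia gray
        Gus gray
          Gus→Eli: Eli black — skip
          Gus→Ben: Ben is gray → back edge
Back edge closes the cycle Ben → Dee → Ivy → Pia → Gus → Ben; its vertices are {Ben, Dee, Gus, Ivy, Pia}.

Ben, Dee, Gus, Ivy, Pia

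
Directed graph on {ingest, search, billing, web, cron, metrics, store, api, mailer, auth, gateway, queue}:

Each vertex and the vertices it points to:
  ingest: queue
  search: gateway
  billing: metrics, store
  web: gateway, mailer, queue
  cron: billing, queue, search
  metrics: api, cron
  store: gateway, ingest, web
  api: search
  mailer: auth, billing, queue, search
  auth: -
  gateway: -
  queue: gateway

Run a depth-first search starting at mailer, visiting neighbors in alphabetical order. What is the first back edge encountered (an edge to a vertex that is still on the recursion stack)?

cron->billing

DFS from mailer (visiting neighbors in alphabetical order); mark gray on enter, black on exit:
mailer gray
  auth gray
  auth black
  billing gray
    metrics gray
      api gray
        search gray
          gateway gray
          gateway black
        search black
      api black
      cron gray
        cron→billing: billing is gray → back edge
First back edge: cron → billing.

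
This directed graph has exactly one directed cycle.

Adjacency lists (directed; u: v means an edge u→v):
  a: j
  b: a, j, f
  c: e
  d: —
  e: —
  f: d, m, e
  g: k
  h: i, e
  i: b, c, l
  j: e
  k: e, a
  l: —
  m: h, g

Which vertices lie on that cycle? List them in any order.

DFS with gray/black marking from m:
m gray
  h gray
    i gray
      b gray
        a gray
          j gray
            e gray
            e black
          j black
        a black
        b→j: j black — skip
        f gray
          d gray
          d black
          f→m: m is gray → back edge
Back edge closes the cycle m → h → i → b → f → m; its vertices are {b, f, h, i, m}.

b, f, h, i, m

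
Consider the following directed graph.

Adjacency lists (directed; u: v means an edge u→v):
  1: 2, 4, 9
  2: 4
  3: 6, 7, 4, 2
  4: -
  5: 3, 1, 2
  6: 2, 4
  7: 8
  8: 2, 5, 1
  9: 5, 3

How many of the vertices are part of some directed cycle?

6

A vertex is on a directed cycle iff it belongs to a strongly connected component of size ≥ 2 (or has a self-loop).
The vertices on cycles are {1, 3, 5, 7, 8, 9} — 6 in total.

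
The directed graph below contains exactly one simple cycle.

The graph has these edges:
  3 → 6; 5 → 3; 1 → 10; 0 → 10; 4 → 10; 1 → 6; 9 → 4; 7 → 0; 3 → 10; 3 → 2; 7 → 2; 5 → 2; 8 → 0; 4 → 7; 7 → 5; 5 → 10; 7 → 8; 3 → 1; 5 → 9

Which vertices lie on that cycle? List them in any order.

DFS with gray/black marking from 7:
7 gray
  0 gray
    10 gray
    10 black
  0 black
  2 gray
  2 black
  5 gray
    3 gray
      3→10: 10 black — skip
      3→2: 2 black — skip
      1 gray
        6 gray
        6 black
        1→10: 10 black — skip
      1 black
      3→6: 6 black — skip
    3 black
    9 gray
      4 gray
        4→7: 7 is gray → back edge
Back edge closes the cycle 7 → 5 → 9 → 4 → 7; its vertices are {4, 5, 7, 9}.

4, 5, 7, 9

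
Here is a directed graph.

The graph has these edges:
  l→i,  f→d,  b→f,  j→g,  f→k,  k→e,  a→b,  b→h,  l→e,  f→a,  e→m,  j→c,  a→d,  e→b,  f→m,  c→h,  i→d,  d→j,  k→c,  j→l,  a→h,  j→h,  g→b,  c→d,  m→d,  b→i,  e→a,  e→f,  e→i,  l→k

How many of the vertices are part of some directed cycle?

12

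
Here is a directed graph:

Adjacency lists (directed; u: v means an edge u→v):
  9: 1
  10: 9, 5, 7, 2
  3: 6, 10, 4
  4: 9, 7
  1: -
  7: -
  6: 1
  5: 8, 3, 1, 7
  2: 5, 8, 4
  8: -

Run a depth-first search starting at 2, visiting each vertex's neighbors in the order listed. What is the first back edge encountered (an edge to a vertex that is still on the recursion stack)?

DFS from 2 (visiting each vertex's neighbors in the order listed); mark gray on enter, black on exit:
2 gray
  5 gray
    8 gray
    8 black
    3 gray
      6 gray
        1 gray
        1 black
      6 black
      10 gray
        9 gray
          9→1: 1 black — skip
        9 black
        10→5: 5 is gray → back edge
First back edge: 10 → 5.

10->5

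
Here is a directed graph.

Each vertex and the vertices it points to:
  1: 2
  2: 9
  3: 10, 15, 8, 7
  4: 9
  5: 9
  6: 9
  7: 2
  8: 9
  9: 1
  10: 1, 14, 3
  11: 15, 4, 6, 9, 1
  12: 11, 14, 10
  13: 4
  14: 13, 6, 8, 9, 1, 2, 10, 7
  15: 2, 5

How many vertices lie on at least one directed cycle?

6

A vertex is on a directed cycle iff it belongs to a strongly connected component of size ≥ 2 (or has a self-loop).
The vertices on cycles are {1, 2, 3, 9, 10, 14} — 6 in total.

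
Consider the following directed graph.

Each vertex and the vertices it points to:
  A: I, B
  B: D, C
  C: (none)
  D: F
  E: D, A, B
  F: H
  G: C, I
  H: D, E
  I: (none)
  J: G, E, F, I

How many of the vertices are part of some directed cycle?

A vertex is on a directed cycle iff it belongs to a strongly connected component of size ≥ 2 (or has a self-loop).
The vertices on cycles are {A, B, D, E, F, H} — 6 in total.

6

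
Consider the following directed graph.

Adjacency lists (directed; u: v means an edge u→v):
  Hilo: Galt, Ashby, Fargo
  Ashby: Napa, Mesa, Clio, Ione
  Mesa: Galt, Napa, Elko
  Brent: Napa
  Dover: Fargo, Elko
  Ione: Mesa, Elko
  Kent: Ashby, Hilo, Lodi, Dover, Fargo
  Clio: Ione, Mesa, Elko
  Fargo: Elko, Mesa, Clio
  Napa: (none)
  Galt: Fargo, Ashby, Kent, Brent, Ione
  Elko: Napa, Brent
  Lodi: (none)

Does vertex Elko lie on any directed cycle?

No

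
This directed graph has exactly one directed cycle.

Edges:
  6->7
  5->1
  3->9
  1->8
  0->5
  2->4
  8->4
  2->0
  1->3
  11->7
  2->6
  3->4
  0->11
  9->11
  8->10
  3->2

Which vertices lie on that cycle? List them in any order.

0, 1, 2, 3, 5

DFS with gray/black marking from 1:
1 gray
  8 gray
    10 gray
    10 black
    4 gray
    4 black
  8 black
  3 gray
    2 gray
      0 gray
        5 gray
          5→1: 1 is gray → back edge
Back edge closes the cycle 1 → 3 → 2 → 0 → 5 → 1; its vertices are {0, 1, 2, 3, 5}.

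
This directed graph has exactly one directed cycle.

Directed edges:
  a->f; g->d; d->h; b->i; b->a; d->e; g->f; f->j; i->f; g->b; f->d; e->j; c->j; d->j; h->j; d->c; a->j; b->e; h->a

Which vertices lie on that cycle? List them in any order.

a, d, f, h

DFS with gray/black marking from d:
d gray
  e gray
    j gray
    j black
  e black
  d→j: j black — skip
  h gray
    h→j: j black — skip
    a gray
      f gray
        f→j: j black — skip
        f→d: d is gray → back edge
Back edge closes the cycle d → h → a → f → d; its vertices are {a, d, f, h}.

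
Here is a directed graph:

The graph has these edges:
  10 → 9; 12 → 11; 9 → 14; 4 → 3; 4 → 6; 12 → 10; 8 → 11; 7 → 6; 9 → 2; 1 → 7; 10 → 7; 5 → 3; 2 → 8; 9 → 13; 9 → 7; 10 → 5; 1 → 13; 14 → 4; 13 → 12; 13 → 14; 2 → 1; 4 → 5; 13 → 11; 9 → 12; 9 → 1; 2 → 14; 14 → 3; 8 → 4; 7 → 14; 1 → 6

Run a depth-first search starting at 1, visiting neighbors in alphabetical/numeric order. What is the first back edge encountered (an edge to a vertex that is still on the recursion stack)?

DFS from 1 (visiting neighbors in alphabetical/numeric order); mark gray on enter, black on exit:
1 gray
  6 gray
  6 black
  7 gray
    7→6: 6 black — skip
    14 gray
      3 gray
      3 black
      4 gray
        4→3: 3 black — skip
        5 gray
          5→3: 3 black — skip
        5 black
        4→6: 6 black — skip
      4 black
    14 black
  7 black
  13 gray
    11 gray
    11 black
    12 gray
      10 gray
        10→5: 5 black — skip
        10→7: 7 black — skip
        9 gray
          9→1: 1 is gray → back edge
First back edge: 9 → 1.

9->1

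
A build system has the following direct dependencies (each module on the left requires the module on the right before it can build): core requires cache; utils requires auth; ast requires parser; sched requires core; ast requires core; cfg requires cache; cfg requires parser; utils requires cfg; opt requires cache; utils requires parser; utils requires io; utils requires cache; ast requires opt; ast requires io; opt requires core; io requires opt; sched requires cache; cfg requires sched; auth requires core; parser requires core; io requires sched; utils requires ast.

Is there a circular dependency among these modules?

No

DFS with white/gray/black marking, starting from sched:
sched gray
  cache gray
  cache black
  core gray
    core→cache: cache black — skip
  core black
sched black
auth gray
  auth→core: core black — skip
auth black
parser gray
  parser→core: core black — skip
parser black
opt gray
  opt→core: core black — skip
  opt→cache: cache black — skip
opt black
utils gray
  ast gray
    ast→core: core black — skip
    io gray
      io→opt: opt black — skip
      io→sched: sched black — skip
    io black
    ast→parser: parser black — skip
    ast→opt: opt black — skip
  ast black
  utils→auth: auth black — skip
  utils→io: io black — skip
  utils→cache: cache black — skip
  cfg gray
    cfg→sched: sched black — skip
    cfg→parser: parser black — skip
    cfg→cache: cache black — skip
  cfg black
  utils→parser: parser black — skip
utils black
Every edge goes to a white or black vertex — no back edge, so the graph is acyclic.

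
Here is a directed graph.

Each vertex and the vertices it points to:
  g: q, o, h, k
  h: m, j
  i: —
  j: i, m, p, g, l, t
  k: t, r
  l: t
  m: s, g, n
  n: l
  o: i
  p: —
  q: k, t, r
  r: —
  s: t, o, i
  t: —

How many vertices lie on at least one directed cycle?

4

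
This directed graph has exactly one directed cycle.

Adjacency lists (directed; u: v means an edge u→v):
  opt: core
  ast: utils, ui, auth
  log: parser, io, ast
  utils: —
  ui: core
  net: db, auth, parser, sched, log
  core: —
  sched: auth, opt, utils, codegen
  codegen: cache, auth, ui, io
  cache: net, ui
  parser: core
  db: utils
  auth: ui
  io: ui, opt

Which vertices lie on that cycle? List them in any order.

net, cache, sched, codegen

DFS with gray/black marking from net:
net gray
  db gray
    utils gray
    utils black
  db black
  auth gray
    ui gray
      core gray
      core black
    ui black
  auth black
  parser gray
    parser→core: core black — skip
  parser black
  sched gray
    sched→auth: auth black — skip
    opt gray
      opt→core: core black — skip
    opt black
    sched→utils: utils black — skip
    codegen gray
      cache gray
        cache→net: net is gray → back edge
Back edge closes the cycle net → sched → codegen → cache → net; its vertices are {net, cache, sched, codegen}.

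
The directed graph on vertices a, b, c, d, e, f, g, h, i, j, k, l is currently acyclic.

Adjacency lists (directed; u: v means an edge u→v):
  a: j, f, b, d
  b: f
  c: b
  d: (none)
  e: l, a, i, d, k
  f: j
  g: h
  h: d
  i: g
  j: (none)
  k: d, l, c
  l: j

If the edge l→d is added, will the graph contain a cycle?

No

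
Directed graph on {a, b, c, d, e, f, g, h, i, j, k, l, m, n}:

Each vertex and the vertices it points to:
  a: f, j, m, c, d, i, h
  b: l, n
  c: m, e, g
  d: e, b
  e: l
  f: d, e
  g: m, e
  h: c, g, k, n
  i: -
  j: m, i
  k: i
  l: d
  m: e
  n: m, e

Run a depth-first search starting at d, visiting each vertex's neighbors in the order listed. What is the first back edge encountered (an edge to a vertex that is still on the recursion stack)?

DFS from d (visiting each vertex's neighbors in the order listed); mark gray on enter, black on exit:
d gray
  e gray
    l gray
      l→d: d is gray → back edge
First back edge: l → d.

l→d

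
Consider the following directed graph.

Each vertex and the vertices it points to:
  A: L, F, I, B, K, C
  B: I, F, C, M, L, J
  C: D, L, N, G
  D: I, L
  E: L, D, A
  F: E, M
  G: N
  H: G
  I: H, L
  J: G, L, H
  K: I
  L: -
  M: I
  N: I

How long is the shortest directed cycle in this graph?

3

For each vertex v, BFS finds the shortest path from v back to v.
The shortest such closed walk is A → F → E → A, length 3.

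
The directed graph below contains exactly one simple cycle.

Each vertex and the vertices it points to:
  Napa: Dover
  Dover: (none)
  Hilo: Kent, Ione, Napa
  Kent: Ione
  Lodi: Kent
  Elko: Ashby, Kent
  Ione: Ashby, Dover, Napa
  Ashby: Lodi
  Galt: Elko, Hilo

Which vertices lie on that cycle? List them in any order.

DFS with gray/black marking from Ione:
Ione gray
  Ashby gray
    Lodi gray
      Kent gray
        Kent→Ione: Ione is gray → back edge
Back edge closes the cycle Ione → Ashby → Lodi → Kent → Ione; its vertices are {Ione, Kent, Lodi, Ashby}.

Ione, Kent, Lodi, Ashby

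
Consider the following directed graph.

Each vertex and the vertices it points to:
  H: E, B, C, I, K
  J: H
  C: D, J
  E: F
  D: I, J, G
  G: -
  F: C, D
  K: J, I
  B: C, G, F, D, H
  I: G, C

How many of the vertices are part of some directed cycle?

A vertex is on a directed cycle iff it belongs to a strongly connected component of size ≥ 2 (or has a self-loop).
The vertices on cycles are {B, C, D, E, F, H, I, J, K} — 9 in total.

9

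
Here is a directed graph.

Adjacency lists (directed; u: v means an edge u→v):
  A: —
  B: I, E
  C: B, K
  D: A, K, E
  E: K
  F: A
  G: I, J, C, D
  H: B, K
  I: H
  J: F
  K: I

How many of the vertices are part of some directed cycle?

5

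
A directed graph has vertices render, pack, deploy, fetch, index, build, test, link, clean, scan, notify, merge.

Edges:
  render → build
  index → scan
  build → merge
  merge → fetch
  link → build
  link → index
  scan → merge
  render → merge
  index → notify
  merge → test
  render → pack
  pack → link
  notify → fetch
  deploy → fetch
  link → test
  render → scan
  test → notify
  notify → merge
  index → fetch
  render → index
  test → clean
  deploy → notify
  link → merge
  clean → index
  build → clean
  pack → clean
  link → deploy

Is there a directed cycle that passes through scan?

Yes

scan is on a cycle iff scan can reach itself via ≥1 edge.
scan → merge → test → clean → index → scan — yes.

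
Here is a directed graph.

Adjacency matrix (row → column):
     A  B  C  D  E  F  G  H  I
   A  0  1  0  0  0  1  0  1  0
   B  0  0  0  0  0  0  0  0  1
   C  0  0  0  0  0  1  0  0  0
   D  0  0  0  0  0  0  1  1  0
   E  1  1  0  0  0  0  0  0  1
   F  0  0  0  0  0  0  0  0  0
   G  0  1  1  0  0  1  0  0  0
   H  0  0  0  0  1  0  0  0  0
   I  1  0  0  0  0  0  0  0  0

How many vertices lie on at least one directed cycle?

A vertex is on a directed cycle iff it belongs to a strongly connected component of size ≥ 2 (or has a self-loop).
The vertices on cycles are {A, B, E, H, I} — 5 in total.

5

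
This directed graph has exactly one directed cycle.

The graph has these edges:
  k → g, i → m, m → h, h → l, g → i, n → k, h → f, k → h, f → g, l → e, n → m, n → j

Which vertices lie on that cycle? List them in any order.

DFS with gray/black marking from h:
h gray
  l gray
    e gray
    e black
  l black
  f gray
    g gray
      i gray
        m gray
          m→h: h is gray → back edge
Back edge closes the cycle h → f → g → i → m → h; its vertices are {f, g, h, i, m}.

f, g, h, i, m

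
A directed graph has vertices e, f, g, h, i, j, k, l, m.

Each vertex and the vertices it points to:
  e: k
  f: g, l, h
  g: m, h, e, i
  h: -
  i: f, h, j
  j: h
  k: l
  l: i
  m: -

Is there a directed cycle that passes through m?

No

m lies on a cycle iff there is a path from m back to itself.
Exploring from m, it never reaches itself; equivalently, its strongly connected component is a singleton.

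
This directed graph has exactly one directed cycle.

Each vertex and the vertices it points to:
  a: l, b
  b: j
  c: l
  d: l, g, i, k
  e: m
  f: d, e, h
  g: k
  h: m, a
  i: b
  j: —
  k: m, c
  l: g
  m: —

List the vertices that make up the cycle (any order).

DFS with gray/black marking from l:
l gray
  g gray
    k gray
      m gray
      m black
      c gray
        c→l: l is gray → back edge
Back edge closes the cycle l → g → k → c → l; its vertices are {c, g, k, l}.

c, g, k, l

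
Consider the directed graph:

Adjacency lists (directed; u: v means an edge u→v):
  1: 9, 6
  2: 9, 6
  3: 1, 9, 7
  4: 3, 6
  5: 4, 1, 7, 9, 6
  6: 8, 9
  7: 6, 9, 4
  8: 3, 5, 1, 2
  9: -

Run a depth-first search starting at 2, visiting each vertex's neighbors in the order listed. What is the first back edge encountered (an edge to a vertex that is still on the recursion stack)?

1->6

DFS from 2 (visiting each vertex's neighbors in the order listed); mark gray on enter, black on exit:
2 gray
  9 gray
  9 black
  6 gray
    8 gray
      3 gray
        1 gray
          1→9: 9 black — skip
          1→6: 6 is gray → back edge
First back edge: 1 → 6.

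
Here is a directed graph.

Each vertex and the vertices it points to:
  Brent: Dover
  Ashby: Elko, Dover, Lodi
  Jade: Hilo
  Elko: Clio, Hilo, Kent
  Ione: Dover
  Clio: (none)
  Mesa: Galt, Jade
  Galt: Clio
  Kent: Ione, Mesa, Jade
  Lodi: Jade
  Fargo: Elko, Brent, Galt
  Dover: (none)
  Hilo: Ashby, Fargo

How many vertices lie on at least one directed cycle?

A vertex is on a directed cycle iff it belongs to a strongly connected component of size ≥ 2 (or has a self-loop).
The vertices on cycles are {Elko, Hilo, Jade, Kent, Lodi, Mesa, Ashby, Fargo} — 8 in total.

8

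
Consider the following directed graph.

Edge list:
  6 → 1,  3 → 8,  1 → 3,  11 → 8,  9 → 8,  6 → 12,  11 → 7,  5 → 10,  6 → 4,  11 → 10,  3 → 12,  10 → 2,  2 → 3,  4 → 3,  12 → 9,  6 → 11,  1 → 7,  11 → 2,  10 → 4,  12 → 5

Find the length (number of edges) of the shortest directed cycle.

5

For each vertex v, BFS finds the shortest path from v back to v.
The shortest such closed walk is 12 → 5 → 10 → 2 → 3 → 12, length 5.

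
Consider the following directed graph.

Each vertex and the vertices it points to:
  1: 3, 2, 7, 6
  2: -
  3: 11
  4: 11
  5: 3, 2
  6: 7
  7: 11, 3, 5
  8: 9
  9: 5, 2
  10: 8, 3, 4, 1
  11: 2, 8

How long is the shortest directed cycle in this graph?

5

For each vertex v, BFS finds the shortest path from v back to v.
The shortest such closed walk is 8 → 9 → 5 → 3 → 11 → 8, length 5.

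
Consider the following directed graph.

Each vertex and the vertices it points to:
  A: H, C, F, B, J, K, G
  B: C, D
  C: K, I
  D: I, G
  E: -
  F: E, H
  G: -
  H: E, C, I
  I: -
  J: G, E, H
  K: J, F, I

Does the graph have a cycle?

DFS with white/gray/black marking, starting from C:
C gray
  K gray
    J gray
      G gray
      G black
      E gray
      E black
      H gray
        H→E: E black — skip
        H→C: C is gray → back edge
Back edge found, so a cycle exists: C → K → J → H → C.

Yes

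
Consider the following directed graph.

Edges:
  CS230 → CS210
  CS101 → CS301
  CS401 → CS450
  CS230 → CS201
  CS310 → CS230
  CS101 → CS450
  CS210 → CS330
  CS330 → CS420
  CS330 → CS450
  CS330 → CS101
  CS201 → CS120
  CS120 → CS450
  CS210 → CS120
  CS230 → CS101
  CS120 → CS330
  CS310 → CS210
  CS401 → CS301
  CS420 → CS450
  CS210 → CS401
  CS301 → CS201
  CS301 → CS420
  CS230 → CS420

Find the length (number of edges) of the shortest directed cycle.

For each vertex v, BFS finds the shortest path from v back to v.
The shortest such closed walk is CS201 → CS120 → CS330 → CS101 → CS301 → CS201, length 5.

5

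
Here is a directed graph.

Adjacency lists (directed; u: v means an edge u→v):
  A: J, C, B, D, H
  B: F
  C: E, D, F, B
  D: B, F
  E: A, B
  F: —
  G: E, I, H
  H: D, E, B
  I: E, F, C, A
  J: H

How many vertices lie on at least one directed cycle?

5

A vertex is on a directed cycle iff it belongs to a strongly connected component of size ≥ 2 (or has a self-loop).
The vertices on cycles are {A, C, E, H, J} — 5 in total.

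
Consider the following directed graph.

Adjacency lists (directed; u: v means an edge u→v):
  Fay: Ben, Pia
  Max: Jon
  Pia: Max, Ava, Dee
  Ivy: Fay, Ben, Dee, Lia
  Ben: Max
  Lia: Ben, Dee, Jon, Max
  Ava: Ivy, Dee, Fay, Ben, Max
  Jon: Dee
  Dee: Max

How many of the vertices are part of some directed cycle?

A vertex is on a directed cycle iff it belongs to a strongly connected component of size ≥ 2 (or has a self-loop).
The vertices on cycles are {Ava, Dee, Fay, Ivy, Jon, Max, Pia} — 7 in total.

7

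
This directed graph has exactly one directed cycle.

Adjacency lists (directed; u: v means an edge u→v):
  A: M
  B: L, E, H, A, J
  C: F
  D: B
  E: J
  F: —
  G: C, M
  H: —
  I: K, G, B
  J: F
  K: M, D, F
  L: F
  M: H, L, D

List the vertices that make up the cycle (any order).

A, B, D, M

DFS with gray/black marking from B:
B gray
  L gray
    F gray
    F black
  L black
  E gray
    J gray
      J→F: F black — skip
    J black
  E black
  H gray
  H black
  A gray
    M gray
      M→H: H black — skip
      M→L: L black — skip
      D gray
        D→B: B is gray → back edge
Back edge closes the cycle B → A → M → D → B; its vertices are {A, B, D, M}.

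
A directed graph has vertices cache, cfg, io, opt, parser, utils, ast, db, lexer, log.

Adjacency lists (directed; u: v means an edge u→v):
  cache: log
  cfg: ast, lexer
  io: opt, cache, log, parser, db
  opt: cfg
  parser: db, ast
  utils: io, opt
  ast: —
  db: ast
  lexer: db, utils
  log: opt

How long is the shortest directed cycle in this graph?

For each vertex v, BFS finds the shortest path from v back to v.
The shortest such closed walk is utils → opt → cfg → lexer → utils, length 4.

4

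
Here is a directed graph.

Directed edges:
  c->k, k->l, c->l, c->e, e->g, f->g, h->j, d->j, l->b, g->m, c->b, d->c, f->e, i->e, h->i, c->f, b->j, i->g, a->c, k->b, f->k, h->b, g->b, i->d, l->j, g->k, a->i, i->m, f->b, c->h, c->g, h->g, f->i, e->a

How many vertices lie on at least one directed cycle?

A vertex is on a directed cycle iff it belongs to a strongly connected component of size ≥ 2 (or has a self-loop).
The vertices on cycles are {a, c, d, e, f, h, i} — 7 in total.

7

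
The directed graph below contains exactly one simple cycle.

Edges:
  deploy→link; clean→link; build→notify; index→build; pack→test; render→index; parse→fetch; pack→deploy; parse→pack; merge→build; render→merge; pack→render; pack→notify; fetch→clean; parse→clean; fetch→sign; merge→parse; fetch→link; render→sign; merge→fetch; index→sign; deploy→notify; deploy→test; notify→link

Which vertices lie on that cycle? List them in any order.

pack, merge, parse, render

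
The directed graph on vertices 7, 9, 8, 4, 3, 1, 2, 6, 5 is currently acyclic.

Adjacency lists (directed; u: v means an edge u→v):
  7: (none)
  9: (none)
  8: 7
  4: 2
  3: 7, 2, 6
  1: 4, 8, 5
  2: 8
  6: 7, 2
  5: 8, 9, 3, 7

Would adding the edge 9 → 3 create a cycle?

No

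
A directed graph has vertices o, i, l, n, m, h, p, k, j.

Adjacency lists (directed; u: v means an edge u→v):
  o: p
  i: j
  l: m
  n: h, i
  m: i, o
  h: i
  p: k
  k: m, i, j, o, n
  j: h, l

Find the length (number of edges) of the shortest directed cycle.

3

For each vertex v, BFS finds the shortest path from v back to v.
The shortest such closed walk is k → o → p → k, length 3.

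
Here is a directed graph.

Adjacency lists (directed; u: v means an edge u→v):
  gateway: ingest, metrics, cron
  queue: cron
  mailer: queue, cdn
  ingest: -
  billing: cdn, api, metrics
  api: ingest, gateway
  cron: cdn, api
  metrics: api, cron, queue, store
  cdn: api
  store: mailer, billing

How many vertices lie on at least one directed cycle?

A vertex is on a directed cycle iff it belongs to a strongly connected component of size ≥ 2 (or has a self-loop).
The vertices on cycles are {api, cdn, cron, queue, store, mailer, billing, gateway, metrics} — 9 in total.

9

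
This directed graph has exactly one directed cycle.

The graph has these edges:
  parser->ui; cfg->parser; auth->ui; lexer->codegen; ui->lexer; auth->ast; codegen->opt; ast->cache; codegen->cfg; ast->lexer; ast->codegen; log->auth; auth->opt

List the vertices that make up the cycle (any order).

ui, cfg, lexer, parser, codegen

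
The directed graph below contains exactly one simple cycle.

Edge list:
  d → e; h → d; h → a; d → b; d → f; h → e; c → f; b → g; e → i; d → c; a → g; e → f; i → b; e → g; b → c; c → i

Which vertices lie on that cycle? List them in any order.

DFS with gray/black marking from i:
i gray
  b gray
    c gray
      c→i: i is gray → back edge
Back edge closes the cycle i → b → c → i; its vertices are {b, c, i}.

b, c, i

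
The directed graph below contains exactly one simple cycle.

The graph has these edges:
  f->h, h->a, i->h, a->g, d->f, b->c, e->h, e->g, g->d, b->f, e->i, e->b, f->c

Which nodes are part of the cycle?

a, d, f, g, h

DFS with gray/black marking from g:
g gray
  d gray
    f gray
      c gray
      c black
      h gray
        a gray
          a→g: g is gray → back edge
Back edge closes the cycle g → d → f → h → a → g; its vertices are {a, d, f, g, h}.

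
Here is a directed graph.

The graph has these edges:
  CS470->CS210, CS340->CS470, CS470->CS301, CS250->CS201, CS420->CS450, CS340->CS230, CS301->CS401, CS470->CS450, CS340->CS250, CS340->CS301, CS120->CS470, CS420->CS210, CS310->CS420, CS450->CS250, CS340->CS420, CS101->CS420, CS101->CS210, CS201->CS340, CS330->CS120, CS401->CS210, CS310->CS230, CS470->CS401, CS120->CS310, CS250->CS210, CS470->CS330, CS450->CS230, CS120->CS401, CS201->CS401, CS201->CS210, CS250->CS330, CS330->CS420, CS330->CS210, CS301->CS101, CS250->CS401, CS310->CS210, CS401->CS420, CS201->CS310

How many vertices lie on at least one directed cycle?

A vertex is on a directed cycle iff it belongs to a strongly connected component of size ≥ 2 (or has a self-loop).
The vertices on cycles are {CS101, CS120, CS201, CS250, CS301, CS310, CS330, CS340, CS401, CS420, CS450, CS470} — 12 in total.

12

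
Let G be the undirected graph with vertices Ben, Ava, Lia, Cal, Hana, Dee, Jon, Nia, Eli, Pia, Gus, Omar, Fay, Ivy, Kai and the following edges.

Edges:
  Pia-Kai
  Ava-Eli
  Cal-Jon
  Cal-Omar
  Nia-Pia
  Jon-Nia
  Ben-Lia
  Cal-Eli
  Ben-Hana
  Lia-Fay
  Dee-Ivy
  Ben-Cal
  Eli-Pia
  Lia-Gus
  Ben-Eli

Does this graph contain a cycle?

Yes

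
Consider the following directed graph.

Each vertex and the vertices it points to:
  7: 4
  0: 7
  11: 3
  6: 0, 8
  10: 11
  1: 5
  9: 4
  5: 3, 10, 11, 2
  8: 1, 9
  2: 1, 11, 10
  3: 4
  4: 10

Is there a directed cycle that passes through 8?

No

8 lies on a cycle iff there is a path from 8 back to itself.
Exploring from 8, it never reaches itself; equivalently, its strongly connected component is a singleton.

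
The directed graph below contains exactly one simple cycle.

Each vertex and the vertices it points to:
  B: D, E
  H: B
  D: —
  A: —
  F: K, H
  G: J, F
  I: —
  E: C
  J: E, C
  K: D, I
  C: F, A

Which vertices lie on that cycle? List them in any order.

DFS with gray/black marking from F:
F gray
  K gray
    D gray
    D black
    I gray
    I black
  K black
  H gray
    B gray
      B→D: D black — skip
      E gray
        C gray
          C→F: F is gray → back edge
Back edge closes the cycle F → H → B → E → C → F; its vertices are {B, C, E, F, H}.

B, C, E, F, H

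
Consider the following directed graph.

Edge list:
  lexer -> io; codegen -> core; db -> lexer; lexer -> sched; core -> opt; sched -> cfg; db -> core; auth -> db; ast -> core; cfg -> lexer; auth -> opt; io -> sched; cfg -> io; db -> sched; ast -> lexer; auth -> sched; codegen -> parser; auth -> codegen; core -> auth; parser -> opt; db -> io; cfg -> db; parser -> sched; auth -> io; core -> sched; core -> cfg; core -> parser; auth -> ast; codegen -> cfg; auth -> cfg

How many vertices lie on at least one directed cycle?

10

A vertex is on a directed cycle iff it belongs to a strongly connected component of size ≥ 2 (or has a self-loop).
The vertices on cycles are {db, io, ast, cfg, auth, core, lexer, sched, parser, codegen} — 10 in total.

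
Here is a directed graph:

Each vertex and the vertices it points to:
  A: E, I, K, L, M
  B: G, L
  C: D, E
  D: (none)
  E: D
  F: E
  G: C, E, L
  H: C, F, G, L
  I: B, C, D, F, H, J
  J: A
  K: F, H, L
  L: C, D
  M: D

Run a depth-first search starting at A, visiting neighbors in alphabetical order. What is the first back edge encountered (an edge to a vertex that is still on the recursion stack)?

J->A

DFS from A (visiting neighbors in alphabetical order); mark gray on enter, black on exit:
A gray
  E gray
    D gray
    D black
  E black
  I gray
    B gray
      G gray
        C gray
          C→D: D black — skip
          C→E: E black — skip
        C black
        G→E: E black — skip
        L gray
          L→C: C black — skip
          L→D: D black — skip
        L black
      G black
      B→L: L black — skip
    B black
    I→C: C black — skip
    I→D: D black — skip
    F gray
      F→E: E black — skip
    F black
    H gray
      H→C: C black — skip
      H→F: F black — skip
      H→G: G black — skip
      H→L: L black — skip
    H black
    J gray
      J→A: A is gray → back edge
First back edge: J → A.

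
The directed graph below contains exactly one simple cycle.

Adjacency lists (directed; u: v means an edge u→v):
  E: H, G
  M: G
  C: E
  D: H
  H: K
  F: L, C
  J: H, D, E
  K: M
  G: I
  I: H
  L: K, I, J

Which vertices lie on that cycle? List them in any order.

G, H, I, K, M

DFS with gray/black marking from K:
K gray
  M gray
    G gray
      I gray
        H gray
          H→K: K is gray → back edge
Back edge closes the cycle K → M → G → I → H → K; its vertices are {G, H, I, K, M}.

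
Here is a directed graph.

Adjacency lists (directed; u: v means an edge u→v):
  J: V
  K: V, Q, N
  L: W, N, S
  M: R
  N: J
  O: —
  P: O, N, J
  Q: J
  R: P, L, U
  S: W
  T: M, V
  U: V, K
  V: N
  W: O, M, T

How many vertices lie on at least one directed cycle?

9

A vertex is on a directed cycle iff it belongs to a strongly connected component of size ≥ 2 (or has a self-loop).
The vertices on cycles are {J, L, M, N, R, S, T, V, W} — 9 in total.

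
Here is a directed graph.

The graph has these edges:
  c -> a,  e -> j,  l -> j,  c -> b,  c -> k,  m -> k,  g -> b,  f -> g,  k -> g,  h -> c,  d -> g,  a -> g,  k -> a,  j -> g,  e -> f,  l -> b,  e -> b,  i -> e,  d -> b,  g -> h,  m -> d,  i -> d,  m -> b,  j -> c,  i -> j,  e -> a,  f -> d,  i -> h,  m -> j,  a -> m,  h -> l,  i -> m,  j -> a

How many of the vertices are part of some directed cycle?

9

A vertex is on a directed cycle iff it belongs to a strongly connected component of size ≥ 2 (or has a self-loop).
The vertices on cycles are {a, c, d, g, h, j, k, l, m} — 9 in total.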